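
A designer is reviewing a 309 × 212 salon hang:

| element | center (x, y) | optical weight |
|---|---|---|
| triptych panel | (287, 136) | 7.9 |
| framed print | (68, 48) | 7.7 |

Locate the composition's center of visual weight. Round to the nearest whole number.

(179, 93)

Σw = 7.9 + 7.7 = 15.6.
x-moment: 7.9·287 + 7.7·68 = 2790.9; centroid 2790.9/15.6 ≈ 178.90.
y-moment: 7.9·136 + 7.7·48 = 1444.0; centroid 1444.0/15.6 ≈ 92.56.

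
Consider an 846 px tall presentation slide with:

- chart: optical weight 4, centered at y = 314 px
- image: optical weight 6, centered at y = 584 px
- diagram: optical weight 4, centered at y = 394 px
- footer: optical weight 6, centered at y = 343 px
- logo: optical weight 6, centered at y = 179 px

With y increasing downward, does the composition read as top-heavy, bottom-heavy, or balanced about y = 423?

Weights sum to 4 + 6 + 4 + 6 + 6 = 26.
Σw·y = 4·314 + 6·584 + 4·394 + 6·343 + 6·179 = 9468, so ȳ = 9468/26 ≈ 364.15.
Since 364.2 is above (smaller y than) 423, the composition reads top-heavy.

top-heavy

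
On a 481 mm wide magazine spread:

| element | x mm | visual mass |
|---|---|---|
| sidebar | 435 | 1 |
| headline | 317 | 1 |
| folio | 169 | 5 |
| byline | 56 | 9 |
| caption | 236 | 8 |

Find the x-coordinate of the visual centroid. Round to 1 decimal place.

x ≈ 166.2

Total weight = 1 + 1 + 5 + 9 + 8 = 24.
x: (1·435 + 1·317 + 5·169 + 9·56 + 8·236) / 24 = 3989 / 24 ≈ 166.21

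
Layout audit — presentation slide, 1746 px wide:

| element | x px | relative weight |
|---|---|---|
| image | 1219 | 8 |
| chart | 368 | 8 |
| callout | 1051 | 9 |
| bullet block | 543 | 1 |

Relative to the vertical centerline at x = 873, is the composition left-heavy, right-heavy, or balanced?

Σw = 8 + 8 + 9 + 1 = 26.
x: (8·1219 + 8·368 + 9·1051 + 1·543) / 26 = 22698 / 26 ≈ 873.00
873.00 = 873 exactly: balanced.

balanced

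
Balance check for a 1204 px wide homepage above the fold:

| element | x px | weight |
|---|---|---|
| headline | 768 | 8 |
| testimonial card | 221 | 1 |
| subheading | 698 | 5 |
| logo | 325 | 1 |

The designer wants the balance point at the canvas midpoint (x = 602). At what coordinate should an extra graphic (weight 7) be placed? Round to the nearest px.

x ≈ 438

New total weight: (8 + 1 + 5 + 1) + 7 = 22.
x: target moment 22×602 = 13244; current 8·768 + 1·221 + 5·698 + 1·325 = 10180; the extra graphic supplies 3064, so x = 3064/7 ≈ 437.71.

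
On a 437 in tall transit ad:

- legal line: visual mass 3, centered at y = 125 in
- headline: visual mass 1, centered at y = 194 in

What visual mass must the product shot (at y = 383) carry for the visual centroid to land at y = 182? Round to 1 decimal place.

w ≈ 0.8

Known weights sum to 3 + 1 = 4; their moment is 3·125 + 1·194 = 569.
For the centroid to hit 182: (569 + w·383) / (4 + w) = 182.
Solving: w = (182·4 − 569) / (383 − 182) = 159 / 201 ≈ 0.79.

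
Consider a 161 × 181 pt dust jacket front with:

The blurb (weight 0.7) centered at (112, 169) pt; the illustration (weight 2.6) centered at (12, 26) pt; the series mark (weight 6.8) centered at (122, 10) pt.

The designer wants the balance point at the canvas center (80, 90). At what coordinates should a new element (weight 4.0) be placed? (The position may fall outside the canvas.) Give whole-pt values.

(47, 254)

After adding the new element, total weight = 0.7 + 2.6 + 6.8 + 4.0 = 14.1.
Along x: (939.2 + 4.0·x) / 14.1 = 80 (existing moment 0.7·112 + 2.6·12 + 6.8·122 = 939.2) ⇒ x = (1128.0 − 939.2) / 4.0 ≈ 47.20.
Along y: (253.9 + 4.0·y) / 14.1 = 90 (existing moment 0.7·169 + 2.6·26 + 6.8·10 = 253.9) ⇒ y = (1269.0 − 253.9) / 4.0 ≈ 253.78.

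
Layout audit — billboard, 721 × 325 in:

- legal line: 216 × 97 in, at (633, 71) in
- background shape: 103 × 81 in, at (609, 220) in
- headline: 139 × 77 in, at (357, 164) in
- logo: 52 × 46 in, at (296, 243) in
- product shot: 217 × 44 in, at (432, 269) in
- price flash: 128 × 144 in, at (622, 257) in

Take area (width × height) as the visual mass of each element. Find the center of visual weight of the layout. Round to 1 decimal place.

(546.6, 184.2)

Areas → weights: legal line 216·97 = 20952, background shape 103·81 = 8343, headline 139·77 = 10703, logo 52·46 = 2392, product shot 217·44 = 9548, price flash 128·144 = 18432; Σw = 70370.
Σw·x = 38461946; x̄ = 38461946/70370 ≈ 546.57.
Σw·y = 12965036; ȳ = 12965036/70370 ≈ 184.24.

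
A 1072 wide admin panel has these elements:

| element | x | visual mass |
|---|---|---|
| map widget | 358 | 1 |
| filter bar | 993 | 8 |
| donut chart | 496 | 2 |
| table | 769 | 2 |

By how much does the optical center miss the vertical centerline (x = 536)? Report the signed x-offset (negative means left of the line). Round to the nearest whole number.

Total weight = 1 + 8 + 2 + 2 = 13.
x-moment: 1·358 + 8·993 + 2·496 + 2·769 = 10832; centroid 10832/13 ≈ 833.23.
Against x = 536, that's 833.23 − 536 = 297.23.

≈ 297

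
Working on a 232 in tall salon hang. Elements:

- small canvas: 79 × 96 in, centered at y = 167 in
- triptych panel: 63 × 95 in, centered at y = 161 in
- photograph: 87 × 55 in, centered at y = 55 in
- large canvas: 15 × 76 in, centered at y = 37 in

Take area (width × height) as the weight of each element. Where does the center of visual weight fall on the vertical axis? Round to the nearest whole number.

Taking area as weight: small canvas 79·96 = 7584, triptych panel 63·95 = 5985, photograph 87·55 = 4785, large canvas 15·76 = 1140. Sum 19494.
y-moment: 7584·167 + 5985·161 + 4785·55 + 1140·37 = 2535468; centroid 2535468/19494 ≈ 130.06.

y ≈ 130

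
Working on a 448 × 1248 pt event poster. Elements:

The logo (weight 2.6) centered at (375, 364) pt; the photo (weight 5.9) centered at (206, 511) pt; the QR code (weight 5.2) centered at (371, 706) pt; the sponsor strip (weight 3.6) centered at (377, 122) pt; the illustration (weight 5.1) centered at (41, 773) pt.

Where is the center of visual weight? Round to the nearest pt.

Total weight = 2.6 + 5.9 + 5.2 + 3.6 + 5.1 = 22.4.
x: (2.6·375 + 5.9·206 + 5.2·371 + 3.6·377 + 5.1·41) / 22.4 = 5685.9 / 22.4 ≈ 253.83
y: (2.6·364 + 5.9·511 + 5.2·706 + 3.6·122 + 5.1·773) / 22.4 = 12014.0 / 22.4 ≈ 536.34

(254, 536)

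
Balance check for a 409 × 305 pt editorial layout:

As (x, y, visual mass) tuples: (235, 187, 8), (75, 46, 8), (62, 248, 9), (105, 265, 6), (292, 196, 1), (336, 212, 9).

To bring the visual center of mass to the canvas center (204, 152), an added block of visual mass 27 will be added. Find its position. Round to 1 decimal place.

(255.1, 94.3)

After adding the added block, total weight = 8 + 8 + 9 + 6 + 1 + 9 + 27 = 68.
x: need Σw·x = 68·204 = 13872. Existing = 8·235 + 8·75 + 9·62 + 6·105 + 1·292 + 9·336 = 6984. Remainder 6888 / 27 ≈ 255.11.
y: need Σw·y = 68·152 = 10336. Existing = 8·187 + 8·46 + 9·248 + 6·265 + 1·196 + 9·212 = 7790. Remainder 2546 / 27 ≈ 94.30.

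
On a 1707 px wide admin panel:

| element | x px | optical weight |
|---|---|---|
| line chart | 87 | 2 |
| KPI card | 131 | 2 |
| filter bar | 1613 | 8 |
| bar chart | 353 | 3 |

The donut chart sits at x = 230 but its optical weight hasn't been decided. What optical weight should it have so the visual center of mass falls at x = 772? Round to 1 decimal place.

Known weights sum to 2 + 2 + 8 + 3 = 15; their moment is 2·87 + 2·131 + 8·1613 + 3·353 = 14399.
Set Σw·x/Σw = 772: (14399 + 230w) = 772·(15 + w).
So w = (772·15 − 14399)/(230 − 772) = -2819/-542 ≈ 5.20.

w ≈ 5.2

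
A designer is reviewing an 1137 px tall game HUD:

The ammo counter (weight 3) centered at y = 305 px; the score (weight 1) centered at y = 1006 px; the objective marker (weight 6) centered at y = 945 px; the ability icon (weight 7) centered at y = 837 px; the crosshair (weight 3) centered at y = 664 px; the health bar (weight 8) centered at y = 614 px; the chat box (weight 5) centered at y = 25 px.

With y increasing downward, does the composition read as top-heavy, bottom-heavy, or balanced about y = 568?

Σw = 3 + 1 + 6 + 7 + 3 + 8 + 5 = 33.
y-moment: 3·305 + 1·1006 + 6·945 + 7·837 + 3·664 + 8·614 + 5·25 = 20479; centroid 20479/33 ≈ 620.58.
Since 620.6 is below (larger y than) 568, the composition reads bottom-heavy.

bottom-heavy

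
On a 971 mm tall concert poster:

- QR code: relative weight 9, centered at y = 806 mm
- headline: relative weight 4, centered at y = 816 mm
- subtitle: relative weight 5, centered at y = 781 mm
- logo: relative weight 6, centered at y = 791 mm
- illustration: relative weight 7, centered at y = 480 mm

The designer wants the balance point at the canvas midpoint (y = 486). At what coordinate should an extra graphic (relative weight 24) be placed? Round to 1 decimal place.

After adding the extra graphic, total weight = 9 + 4 + 5 + 6 + 7 + 24 = 55.
Along y: (22529 + 24·y) / 55 = 486 (existing moment 9·806 + 4·816 + 5·781 + 6·791 + 7·480 = 22529) ⇒ y = (26730 − 22529) / 24 ≈ 175.04.

y ≈ 175.0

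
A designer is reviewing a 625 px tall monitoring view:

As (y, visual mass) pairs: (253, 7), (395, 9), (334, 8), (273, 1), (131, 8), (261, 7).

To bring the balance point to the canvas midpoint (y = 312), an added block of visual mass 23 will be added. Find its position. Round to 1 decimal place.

With the added block, Σw becomes 7 + 9 + 8 + 1 + 8 + 7 + 23 = 63.
Along y: (11146 + 23·y) / 63 = 312 (existing moment 7·253 + 9·395 + 8·334 + 1·273 + 8·131 + 7·261 = 11146) ⇒ y = (19656 − 11146) / 23 ≈ 370.00.

y ≈ 370.0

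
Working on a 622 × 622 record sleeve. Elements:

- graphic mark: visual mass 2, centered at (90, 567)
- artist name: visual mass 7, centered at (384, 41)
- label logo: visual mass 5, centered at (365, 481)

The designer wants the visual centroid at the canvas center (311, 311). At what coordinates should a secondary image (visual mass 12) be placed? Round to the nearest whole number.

New total weight: (2 + 7 + 5) + 12 = 26.
x: need Σw·x = 26·311 = 8086. Existing = 2·90 + 7·384 + 5·365 = 4693. Remainder 3393 / 12 ≈ 282.75.
y: need Σw·y = 26·311 = 8086. Existing = 2·567 + 7·41 + 5·481 = 3826. Remainder 4260 / 12 ≈ 355.00.

(283, 355)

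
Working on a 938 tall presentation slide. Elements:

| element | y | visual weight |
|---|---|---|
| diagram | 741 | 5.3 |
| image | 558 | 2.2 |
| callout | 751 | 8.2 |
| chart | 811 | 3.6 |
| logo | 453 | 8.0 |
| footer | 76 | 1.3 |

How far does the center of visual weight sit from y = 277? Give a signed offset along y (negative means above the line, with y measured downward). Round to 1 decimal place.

Total weight = 5.3 + 2.2 + 8.2 + 3.6 + 8.0 + 1.3 = 28.6.
Σw·y = 5.3·741 + 2.2·558 + 8.2·751 + 3.6·811 + 8.0·453 + 1.3·76 = 17955.5, so ȳ = 17955.5/28.6 ≈ 627.81.
Difference: 627.81 − 277 ≈ 350.81.

≈ 350.8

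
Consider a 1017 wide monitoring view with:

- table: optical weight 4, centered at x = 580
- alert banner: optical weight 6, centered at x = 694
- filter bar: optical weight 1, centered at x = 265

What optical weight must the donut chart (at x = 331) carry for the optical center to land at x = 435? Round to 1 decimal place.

Existing Σw = 11 (4 + 6 + 1); existing moment 4·580 + 6·694 + 1·265 = 6749.
Balance at x = 435 requires (6749 + w·331) / (11 + w) = 435.
So w = (435·11 − 6749)/(331 − 435) = -1964/-104 ≈ 18.88.

w ≈ 18.9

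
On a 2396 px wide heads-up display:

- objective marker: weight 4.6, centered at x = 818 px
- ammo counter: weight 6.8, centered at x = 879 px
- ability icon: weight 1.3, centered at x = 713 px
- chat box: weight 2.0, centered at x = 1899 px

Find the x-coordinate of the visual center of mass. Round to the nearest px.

Weights sum to 4.6 + 6.8 + 1.3 + 2.0 = 14.7.
x: (4.6·818 + 6.8·879 + 1.3·713 + 2.0·1899) / 14.7 = 14464.9 / 14.7 ≈ 984.01

x ≈ 984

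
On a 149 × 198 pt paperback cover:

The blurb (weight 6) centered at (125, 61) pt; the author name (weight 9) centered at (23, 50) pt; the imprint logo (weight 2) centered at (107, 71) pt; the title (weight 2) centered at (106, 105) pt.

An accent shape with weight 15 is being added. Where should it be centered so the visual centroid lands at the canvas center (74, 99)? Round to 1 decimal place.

(75.5, 146.5)

New total weight: (6 + 9 + 2 + 2) + 15 = 34.
x: target moment 34×74 = 2516; current 6·125 + 9·23 + 2·107 + 2·106 = 1383; the accent shape supplies 1133, so x = 1133/15 ≈ 75.53.
y: target moment 34×99 = 3366; current 6·61 + 9·50 + 2·71 + 2·105 = 1168; the accent shape supplies 2198, so y = 2198/15 ≈ 146.53.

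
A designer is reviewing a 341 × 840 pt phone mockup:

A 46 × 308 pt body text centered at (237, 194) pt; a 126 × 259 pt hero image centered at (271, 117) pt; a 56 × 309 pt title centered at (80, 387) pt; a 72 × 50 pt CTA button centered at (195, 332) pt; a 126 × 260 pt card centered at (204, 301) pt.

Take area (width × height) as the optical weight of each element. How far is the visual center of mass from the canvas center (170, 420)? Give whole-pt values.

≈ 182 pt

Taking area as weight: body text 46·308 = 14168, hero image 126·259 = 32634, title 56·309 = 17304, CTA button 72·50 = 3600, card 126·260 = 32760. Sum 100466.
x: (14168·237 + 32634·271 + 17304·80 + 3600·195 + 32760·204) / 100466 = 20970990 / 100466 ≈ 208.74
y: (14168·194 + 32634·117 + 17304·387 + 3600·332 + 32760·301) / 100466 = 24319378 / 100466 ≈ 242.07
From (170, 420): dx = 38.74, dy = -177.93, so the distance is √(dx²+dy²) ≈ 182.10.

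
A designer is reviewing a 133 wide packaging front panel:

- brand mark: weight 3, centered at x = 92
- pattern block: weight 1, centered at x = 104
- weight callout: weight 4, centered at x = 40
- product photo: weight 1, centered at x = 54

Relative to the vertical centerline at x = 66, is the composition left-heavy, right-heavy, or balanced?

balanced

Weights sum to 3 + 1 + 4 + 1 = 9.
Σw·x = 3·92 + 1·104 + 4·40 + 1·54 = 594, so x̄ = 594/9 ≈ 66.00.
66.00 = 66 exactly: balanced.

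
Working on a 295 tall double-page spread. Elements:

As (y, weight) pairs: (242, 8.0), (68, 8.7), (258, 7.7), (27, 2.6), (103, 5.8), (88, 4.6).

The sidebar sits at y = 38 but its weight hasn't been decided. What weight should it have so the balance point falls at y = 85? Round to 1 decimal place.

Existing Σw = 37.4 (8.0 + 8.7 + 7.7 + 2.6 + 5.8 + 4.6); existing moment 8.0·242 + 8.7·68 + 7.7·258 + 2.6·27 + 5.8·103 + 4.6·88 = 5586.6.
Set Σw·y/Σw = 85: (5586.6 + 38w) = 85·(37.4 + w).
Solving: w = (85·37.4 − 5586.6) / (38 − 85) = -2407.6 / -47 ≈ 51.23.

w ≈ 51.2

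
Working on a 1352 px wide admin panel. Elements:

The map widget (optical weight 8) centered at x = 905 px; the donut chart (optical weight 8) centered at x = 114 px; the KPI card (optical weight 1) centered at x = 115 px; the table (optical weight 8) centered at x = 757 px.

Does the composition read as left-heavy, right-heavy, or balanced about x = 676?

left-heavy

Σw = 8 + 8 + 1 + 8 = 25.
x-moment: 8·905 + 8·114 + 1·115 + 8·757 = 14323; centroid 14323/25 ≈ 572.92.
Since 572.9 is left of 676, the composition reads left-heavy.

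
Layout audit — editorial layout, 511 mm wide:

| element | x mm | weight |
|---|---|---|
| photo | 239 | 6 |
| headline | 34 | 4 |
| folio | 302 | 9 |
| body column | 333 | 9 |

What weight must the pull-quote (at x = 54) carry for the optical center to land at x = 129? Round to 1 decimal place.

Known weights sum to 6 + 4 + 9 + 9 = 28; their moment is 6·239 + 4·34 + 9·302 + 9·333 = 7285.
For the centroid to hit 129: (7285 + w·54) / (28 + w) = 129.
Solving: w = (129·28 − 7285) / (54 − 129) = -3673 / -75 ≈ 48.97.

w ≈ 49.0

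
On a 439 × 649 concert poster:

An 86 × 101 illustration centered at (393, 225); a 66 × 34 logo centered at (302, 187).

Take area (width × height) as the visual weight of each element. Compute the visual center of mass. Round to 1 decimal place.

(374.3, 217.2)

Areas: illustration 86·101 = 8686, logo 66·34 = 2244. Total weight = 10930.
x-moment: 8686·393 + 2244·302 = 4091286; centroid 4091286/10930 ≈ 374.32.
y-moment: 8686·225 + 2244·187 = 2373978; centroid 2373978/10930 ≈ 217.20.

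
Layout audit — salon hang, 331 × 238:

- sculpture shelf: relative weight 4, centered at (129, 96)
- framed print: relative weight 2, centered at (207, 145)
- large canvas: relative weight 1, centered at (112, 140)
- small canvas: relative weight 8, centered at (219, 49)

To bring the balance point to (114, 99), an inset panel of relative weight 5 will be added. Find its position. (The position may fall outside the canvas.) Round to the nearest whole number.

New total weight: (4 + 2 + 1 + 8) + 5 = 20.
x: need Σw·x = 20·114 = 2280. Existing = 4·129 + 2·207 + 1·112 + 8·219 = 2794. Remainder -514 / 5 ≈ -102.80.
y: need Σw·y = 20·99 = 1980. Existing = 4·96 + 2·145 + 1·140 + 8·49 = 1206. Remainder 774 / 5 ≈ 154.80.

(-103, 155)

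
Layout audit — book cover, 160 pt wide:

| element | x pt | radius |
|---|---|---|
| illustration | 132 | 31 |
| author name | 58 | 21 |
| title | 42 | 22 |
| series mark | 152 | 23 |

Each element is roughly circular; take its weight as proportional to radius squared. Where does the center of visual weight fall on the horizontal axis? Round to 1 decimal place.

x ≈ 104.8

r² weights: illustration 31² = 961, author name 21² = 441, title 22² = 484, series mark 23² = 529. Total = 2415.
x-moment: 961·132 + 441·58 + 484·42 + 529·152 = 253166; centroid 253166/2415 ≈ 104.83.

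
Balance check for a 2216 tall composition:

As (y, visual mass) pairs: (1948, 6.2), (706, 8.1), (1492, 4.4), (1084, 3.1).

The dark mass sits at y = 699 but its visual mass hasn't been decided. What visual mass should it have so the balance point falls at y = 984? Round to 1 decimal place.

Fixed elements: Σw = 6.2 + 8.1 + 4.4 + 3.1 = 21.8, Σw·y = 6.2·1948 + 8.1·706 + 4.4·1492 + 3.1·1084 = 27721.4.
For the centroid to hit 984: (27721.4 + w·699) / (21.8 + w) = 984.
Solving: w = (984·21.8 − 27721.4) / (699 − 984) = -6270.2 / -285 ≈ 22.00.

w ≈ 22.0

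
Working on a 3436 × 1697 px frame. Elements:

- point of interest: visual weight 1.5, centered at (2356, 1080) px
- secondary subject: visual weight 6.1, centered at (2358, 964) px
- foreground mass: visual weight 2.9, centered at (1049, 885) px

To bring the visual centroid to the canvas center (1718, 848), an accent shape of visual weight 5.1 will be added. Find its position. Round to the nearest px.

With the accent shape, Σw becomes 1.5 + 6.1 + 2.9 + 5.1 = 15.6.
Along x: (20959.9 + 5.1·x) / 15.6 = 1718 (existing moment 1.5·2356 + 6.1·2358 + 2.9·1049 = 20959.9) ⇒ x = (26800.8 − 20959.9) / 5.1 ≈ 1145.27.
Along y: (10066.9 + 5.1·y) / 15.6 = 848 (existing moment 1.5·1080 + 6.1·964 + 2.9·885 = 10066.9) ⇒ y = (13228.8 − 10066.9) / 5.1 ≈ 619.98.

(1145, 620)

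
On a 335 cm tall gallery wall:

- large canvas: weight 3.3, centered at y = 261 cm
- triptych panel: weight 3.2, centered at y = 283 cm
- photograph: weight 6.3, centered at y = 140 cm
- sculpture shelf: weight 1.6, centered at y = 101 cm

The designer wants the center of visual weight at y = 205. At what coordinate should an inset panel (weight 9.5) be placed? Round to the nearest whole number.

New total weight: (3.3 + 3.2 + 6.3 + 1.6) + 9.5 = 23.9.
y: need Σw·y = 23.9·205 = 4899.5. Existing = 3.3·261 + 3.2·283 + 6.3·140 + 1.6·101 = 2810.5. Remainder 2089.0 / 9.5 ≈ 219.89.

y ≈ 220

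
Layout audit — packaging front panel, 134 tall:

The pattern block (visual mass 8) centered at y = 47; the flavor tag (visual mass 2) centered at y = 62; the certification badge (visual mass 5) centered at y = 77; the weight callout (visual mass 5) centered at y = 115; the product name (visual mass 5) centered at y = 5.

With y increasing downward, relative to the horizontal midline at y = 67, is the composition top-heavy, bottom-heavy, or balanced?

top-heavy

Total weight = 8 + 2 + 5 + 5 + 5 = 25.
y-moment: 8·47 + 2·62 + 5·77 + 5·115 + 5·5 = 1485; centroid 1485/25 ≈ 59.40.
59.4 lies above (smaller y than) the midline 67, so the layout is top-heavy.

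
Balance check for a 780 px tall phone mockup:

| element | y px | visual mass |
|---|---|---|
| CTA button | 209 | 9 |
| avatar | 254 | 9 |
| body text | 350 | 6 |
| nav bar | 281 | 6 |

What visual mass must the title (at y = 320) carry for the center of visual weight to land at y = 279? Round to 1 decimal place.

w ≈ 10.2

Known weights sum to 9 + 9 + 6 + 6 = 30; their moment is 9·209 + 9·254 + 6·350 + 6·281 = 7953.
For the centroid to hit 279: (7953 + w·320) / (30 + w) = 279.
Rearranging, w·(320 − 279) = 279·30 − 7953 = 417, so w ≈ 417/41 = 10.17.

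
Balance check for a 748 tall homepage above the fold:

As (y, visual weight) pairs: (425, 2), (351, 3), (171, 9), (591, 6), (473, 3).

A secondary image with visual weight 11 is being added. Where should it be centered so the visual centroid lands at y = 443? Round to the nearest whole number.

y ≈ 605

After adding the secondary image, total weight = 2 + 3 + 9 + 6 + 3 + 11 = 34.
y: need Σw·y = 34·443 = 15062. Existing = 2·425 + 3·351 + 9·171 + 6·591 + 3·473 = 8407. Remainder 6655 / 11 ≈ 605.00.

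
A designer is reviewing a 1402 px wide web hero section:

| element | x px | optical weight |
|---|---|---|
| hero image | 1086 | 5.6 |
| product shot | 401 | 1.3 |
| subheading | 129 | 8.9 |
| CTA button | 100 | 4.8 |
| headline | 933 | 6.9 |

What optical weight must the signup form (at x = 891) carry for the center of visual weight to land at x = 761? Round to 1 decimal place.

Existing Σw = 27.5 (5.6 + 1.3 + 8.9 + 4.8 + 6.9); existing moment 5.6·1086 + 1.3·401 + 8.9·129 + 4.8·100 + 6.9·933 = 14668.7.
Balance at x = 761 requires (14668.7 + w·891) / (27.5 + w) = 761.
Solving: w = (761·27.5 − 14668.7) / (891 − 761) = 6258.8 / 130 ≈ 48.14.

w ≈ 48.1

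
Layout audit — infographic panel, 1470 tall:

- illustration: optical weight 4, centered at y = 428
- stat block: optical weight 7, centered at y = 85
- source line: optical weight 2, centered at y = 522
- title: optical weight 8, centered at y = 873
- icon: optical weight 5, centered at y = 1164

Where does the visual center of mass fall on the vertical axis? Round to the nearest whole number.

y ≈ 621

Σw = 4 + 7 + 2 + 8 + 5 = 26.
y: (4·428 + 7·85 + 2·522 + 8·873 + 5·1164) / 26 = 16155 / 26 ≈ 621.35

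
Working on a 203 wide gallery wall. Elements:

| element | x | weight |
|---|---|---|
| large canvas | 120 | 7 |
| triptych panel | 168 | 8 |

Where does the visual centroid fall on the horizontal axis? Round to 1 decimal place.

Total weight = 7 + 8 = 15.
x: (7·120 + 8·168) / 15 = 2184 / 15 ≈ 145.60

x ≈ 145.6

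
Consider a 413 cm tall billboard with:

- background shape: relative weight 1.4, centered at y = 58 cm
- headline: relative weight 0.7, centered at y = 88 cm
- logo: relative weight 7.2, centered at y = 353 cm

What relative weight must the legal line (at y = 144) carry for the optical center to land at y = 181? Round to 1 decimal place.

Existing Σw = 9.3 (1.4 + 0.7 + 7.2); existing moment 1.4·58 + 0.7·88 + 7.2·353 = 2684.4.
Set Σw·y/Σw = 181: (2684.4 + 144w) = 181·(9.3 + w).
So w = (181·9.3 − 2684.4)/(144 − 181) = -1001.1/-37 ≈ 27.06.

w ≈ 27.1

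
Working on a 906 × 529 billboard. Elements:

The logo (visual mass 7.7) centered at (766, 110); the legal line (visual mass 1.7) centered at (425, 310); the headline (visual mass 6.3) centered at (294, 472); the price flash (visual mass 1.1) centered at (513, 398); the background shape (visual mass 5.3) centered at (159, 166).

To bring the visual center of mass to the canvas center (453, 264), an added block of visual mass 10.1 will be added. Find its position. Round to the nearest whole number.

New total weight: (7.7 + 1.7 + 6.3 + 1.1 + 5.3) + 10.1 = 32.2.
Along x: (9879.9 + 10.1·x) / 32.2 = 453 (existing moment 7.7·766 + 1.7·425 + 6.3·294 + 1.1·513 + 5.3·159 = 9879.9) ⇒ x = (14586.6 − 9879.9) / 10.1 ≈ 466.01.
Along y: (5665.2 + 10.1·y) / 32.2 = 264 (existing moment 7.7·110 + 1.7·310 + 6.3·472 + 1.1·398 + 5.3·166 = 5665.2) ⇒ y = (8500.8 − 5665.2) / 10.1 ≈ 280.75.

(466, 281)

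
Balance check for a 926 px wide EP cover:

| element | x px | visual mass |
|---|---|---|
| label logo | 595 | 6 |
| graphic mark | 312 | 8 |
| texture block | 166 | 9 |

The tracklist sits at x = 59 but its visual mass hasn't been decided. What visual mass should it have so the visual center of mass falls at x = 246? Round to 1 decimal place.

Fixed elements: Σw = 6 + 8 + 9 = 23, Σw·x = 6·595 + 8·312 + 9·166 = 7560.
Set Σw·x/Σw = 246: (7560 + 59w) = 246·(23 + w).
Solving: w = (246·23 − 7560) / (59 − 246) = -1902 / -187 ≈ 10.17.

w ≈ 10.2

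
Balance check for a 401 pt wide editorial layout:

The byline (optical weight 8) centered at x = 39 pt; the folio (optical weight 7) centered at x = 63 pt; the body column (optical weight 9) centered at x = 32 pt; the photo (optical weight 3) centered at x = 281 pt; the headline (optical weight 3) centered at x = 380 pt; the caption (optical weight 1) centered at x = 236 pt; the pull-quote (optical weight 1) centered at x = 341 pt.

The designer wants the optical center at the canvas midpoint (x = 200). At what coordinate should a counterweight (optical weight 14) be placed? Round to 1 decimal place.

With the counterweight, Σw becomes 8 + 7 + 9 + 3 + 3 + 1 + 1 + 14 = 46.
x: need Σw·x = 46·200 = 9200. Existing = 8·39 + 7·63 + 9·32 + 3·281 + 3·380 + 1·236 + 1·341 = 3601. Remainder 5599 / 14 ≈ 399.93.

x ≈ 399.9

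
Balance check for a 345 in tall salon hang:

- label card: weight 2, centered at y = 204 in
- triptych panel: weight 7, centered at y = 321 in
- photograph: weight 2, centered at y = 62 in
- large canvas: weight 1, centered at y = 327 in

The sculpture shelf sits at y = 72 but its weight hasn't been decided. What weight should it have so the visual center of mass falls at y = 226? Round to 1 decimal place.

w ≈ 2.6

Fixed elements: Σw = 2 + 7 + 2 + 1 = 12, Σw·y = 2·204 + 7·321 + 2·62 + 1·327 = 3106.
Set Σw·y/Σw = 226: (3106 + 72w) = 226·(12 + w).
So w = (226·12 − 3106)/(72 − 226) = -394/-154 ≈ 2.56.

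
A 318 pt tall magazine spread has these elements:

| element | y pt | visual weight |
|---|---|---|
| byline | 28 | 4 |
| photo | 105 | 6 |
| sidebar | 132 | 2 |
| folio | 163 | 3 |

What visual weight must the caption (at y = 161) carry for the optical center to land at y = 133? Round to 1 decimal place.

w ≈ 17.9

Fixed elements: Σw = 4 + 6 + 2 + 3 = 15, Σw·y = 4·28 + 6·105 + 2·132 + 3·163 = 1495.
Set Σw·y/Σw = 133: (1495 + 161w) = 133·(15 + w).
Rearranging, w·(161 − 133) = 133·15 − 1495 = 500, so w ≈ 500/28 = 17.86.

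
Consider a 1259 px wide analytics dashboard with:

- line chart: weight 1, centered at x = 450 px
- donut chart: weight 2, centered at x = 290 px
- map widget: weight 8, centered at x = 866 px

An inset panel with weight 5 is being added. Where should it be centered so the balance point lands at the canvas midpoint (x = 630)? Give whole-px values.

x ≈ 424

With the inset panel, Σw becomes 1 + 2 + 8 + 5 = 16.
x: target moment 16×630 = 10080; current 1·450 + 2·290 + 8·866 = 7958; the inset panel supplies 2122, so x = 2122/5 ≈ 424.40.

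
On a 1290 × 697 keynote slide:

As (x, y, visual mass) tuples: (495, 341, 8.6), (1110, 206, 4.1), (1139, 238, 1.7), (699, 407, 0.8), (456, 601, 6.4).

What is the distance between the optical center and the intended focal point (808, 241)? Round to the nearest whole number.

≈ 209

Total weight = 8.6 + 4.1 + 1.7 + 0.8 + 6.4 = 21.6.
x: (8.6·495 + 4.1·1110 + 1.7·1139 + 0.8·699 + 6.4·456) / 21.6 = 14221.9 / 21.6 ≈ 658.42
y: (8.6·341 + 4.1·206 + 1.7·238 + 0.8·407 + 6.4·601) / 21.6 = 8353.8 / 21.6 ≈ 386.75
Offset from (808, 241): Δx ≈ -149.58, Δy ≈ 145.75; distance = √(Δx² + Δy²) ≈ 208.85.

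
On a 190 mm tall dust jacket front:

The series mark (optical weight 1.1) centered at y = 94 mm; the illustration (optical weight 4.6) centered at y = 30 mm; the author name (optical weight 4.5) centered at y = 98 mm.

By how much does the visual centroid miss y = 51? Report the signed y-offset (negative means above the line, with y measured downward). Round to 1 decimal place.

≈ 15.9 mm

Total weight = 1.1 + 4.6 + 4.5 = 10.2.
y-moment: 1.1·94 + 4.6·30 + 4.5·98 = 682.4; centroid 682.4/10.2 ≈ 66.90.
Offset from y = 51: 66.90 − 51 ≈ 15.90.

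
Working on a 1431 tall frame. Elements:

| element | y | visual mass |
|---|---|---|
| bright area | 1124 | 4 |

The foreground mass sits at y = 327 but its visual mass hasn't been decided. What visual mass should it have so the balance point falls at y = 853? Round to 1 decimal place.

The single fixed element contributes weight 4, moment 4·1124 = 4496.
Set Σw·y/Σw = 853: (4496 + 327w) = 853·(4 + w).
Solving: w = (853·4 − 4496) / (327 − 853) = -1084 / -526 ≈ 2.06.

w ≈ 2.1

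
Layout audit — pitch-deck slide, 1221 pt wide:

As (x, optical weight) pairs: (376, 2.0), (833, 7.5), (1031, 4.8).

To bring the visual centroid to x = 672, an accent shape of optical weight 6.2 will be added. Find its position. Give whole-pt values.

After adding the accent shape, total weight = 2.0 + 7.5 + 4.8 + 6.2 = 20.5.
x: target moment 20.5×672 = 13776.0; current 2.0·376 + 7.5·833 + 4.8·1031 = 11948.3; the accent shape supplies 1827.7, so x = 1827.7/6.2 ≈ 294.79.

x ≈ 295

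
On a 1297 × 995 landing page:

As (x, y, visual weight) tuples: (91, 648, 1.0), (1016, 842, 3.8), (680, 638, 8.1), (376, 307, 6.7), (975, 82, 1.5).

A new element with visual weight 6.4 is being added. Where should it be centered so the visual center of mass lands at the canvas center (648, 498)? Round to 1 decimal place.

After adding the new element, total weight = 1.0 + 3.8 + 8.1 + 6.7 + 1.5 + 6.4 = 27.5.
x: need Σw·x = 27.5·648 = 17820.0. Existing = 1.0·91 + 3.8·1016 + 8.1·680 + 6.7·376 + 1.5·975 = 13441.5. Remainder 4378.5 / 6.4 ≈ 684.14.
y: need Σw·y = 27.5·498 = 13695.0. Existing = 1.0·648 + 3.8·842 + 8.1·638 + 6.7·307 + 1.5·82 = 11195.3. Remainder 2499.7 / 6.4 ≈ 390.58.

(684.1, 390.6)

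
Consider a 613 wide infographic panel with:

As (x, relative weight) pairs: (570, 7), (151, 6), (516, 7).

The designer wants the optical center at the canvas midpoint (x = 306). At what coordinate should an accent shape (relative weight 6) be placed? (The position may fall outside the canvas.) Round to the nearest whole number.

With the accent shape, Σw becomes 7 + 6 + 7 + 6 = 26.
Along x: (8508 + 6·x) / 26 = 306 (existing moment 7·570 + 6·151 + 7·516 = 8508) ⇒ x = (7956 − 8508) / 6 ≈ -92.00.

x ≈ -92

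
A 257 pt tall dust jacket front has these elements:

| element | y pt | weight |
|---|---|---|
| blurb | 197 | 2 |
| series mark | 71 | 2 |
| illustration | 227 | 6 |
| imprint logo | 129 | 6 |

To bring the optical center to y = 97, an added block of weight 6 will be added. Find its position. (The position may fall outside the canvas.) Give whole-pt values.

After adding the added block, total weight = 2 + 2 + 6 + 6 + 6 = 22.
Along y: (2672 + 6·y) / 22 = 97 (existing moment 2·197 + 2·71 + 6·227 + 6·129 = 2672) ⇒ y = (2134 − 2672) / 6 ≈ -89.67.

y ≈ -90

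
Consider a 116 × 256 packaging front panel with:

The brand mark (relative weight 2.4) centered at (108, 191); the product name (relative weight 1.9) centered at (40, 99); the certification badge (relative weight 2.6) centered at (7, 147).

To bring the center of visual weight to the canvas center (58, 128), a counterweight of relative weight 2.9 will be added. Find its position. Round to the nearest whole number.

After adding the counterweight, total weight = 2.4 + 1.9 + 2.6 + 2.9 = 9.8.
Along x: (353.4 + 2.9·x) / 9.8 = 58 (existing moment 2.4·108 + 1.9·40 + 2.6·7 = 353.4) ⇒ x = (568.4 − 353.4) / 2.9 ≈ 74.14.
Along y: (1028.7 + 2.9·y) / 9.8 = 128 (existing moment 2.4·191 + 1.9·99 + 2.6·147 = 1028.7) ⇒ y = (1254.4 − 1028.7) / 2.9 ≈ 77.83.

(74, 78)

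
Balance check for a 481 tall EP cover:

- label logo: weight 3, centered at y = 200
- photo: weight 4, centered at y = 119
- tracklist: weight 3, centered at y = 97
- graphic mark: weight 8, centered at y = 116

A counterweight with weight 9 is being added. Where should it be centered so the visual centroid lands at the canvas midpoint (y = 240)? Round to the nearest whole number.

After adding the counterweight, total weight = 3 + 4 + 3 + 8 + 9 = 27.
y: need Σw·y = 27·240 = 6480. Existing = 3·200 + 4·119 + 3·97 + 8·116 = 2295. Remainder 4185 / 9 ≈ 465.00.

y ≈ 465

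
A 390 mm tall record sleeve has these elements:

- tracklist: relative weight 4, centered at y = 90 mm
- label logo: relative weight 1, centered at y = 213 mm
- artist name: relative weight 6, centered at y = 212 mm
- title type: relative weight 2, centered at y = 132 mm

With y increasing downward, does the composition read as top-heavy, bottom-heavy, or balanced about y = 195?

top-heavy

Σw = 4 + 1 + 6 + 2 = 13.
y: (4·90 + 1·213 + 6·212 + 2·132) / 13 = 2109 / 13 ≈ 162.23
162.2 vs midline 195 → top-heavy.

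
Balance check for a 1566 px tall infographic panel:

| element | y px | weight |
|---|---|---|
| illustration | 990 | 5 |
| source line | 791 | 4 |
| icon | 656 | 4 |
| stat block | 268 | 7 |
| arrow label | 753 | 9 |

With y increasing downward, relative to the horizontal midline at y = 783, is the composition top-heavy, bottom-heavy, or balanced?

Weights sum to 5 + 4 + 4 + 7 + 9 = 29.
y-moment: 5·990 + 4·791 + 4·656 + 7·268 + 9·753 = 19391; centroid 19391/29 ≈ 668.66.
668.7 lies above (smaller y than) the midline 783, so the layout is top-heavy.

top-heavy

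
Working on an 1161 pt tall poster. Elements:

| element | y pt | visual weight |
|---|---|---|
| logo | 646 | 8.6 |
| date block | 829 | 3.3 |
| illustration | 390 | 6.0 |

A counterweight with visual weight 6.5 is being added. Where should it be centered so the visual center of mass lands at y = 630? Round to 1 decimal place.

After adding the counterweight, total weight = 8.6 + 3.3 + 6.0 + 6.5 = 24.4.
Along y: (10631.3 + 6.5·y) / 24.4 = 630 (existing moment 8.6·646 + 3.3·829 + 6.0·390 = 10631.3) ⇒ y = (15372.0 − 10631.3) / 6.5 ≈ 729.34.

y ≈ 729.3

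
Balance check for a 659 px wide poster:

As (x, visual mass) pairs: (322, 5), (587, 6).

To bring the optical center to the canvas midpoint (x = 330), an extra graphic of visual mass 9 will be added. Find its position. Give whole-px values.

x ≈ 163

With the extra graphic, Σw becomes 5 + 6 + 9 = 20.
x: target moment 20×330 = 6600; current 5·322 + 6·587 = 5132; the extra graphic supplies 1468, so x = 1468/9 ≈ 163.11.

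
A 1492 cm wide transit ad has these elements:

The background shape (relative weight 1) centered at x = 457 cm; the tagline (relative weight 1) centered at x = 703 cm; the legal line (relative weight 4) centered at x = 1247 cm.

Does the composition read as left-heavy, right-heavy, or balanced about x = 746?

Weights sum to 1 + 1 + 4 = 6.
Σw·x = 1·457 + 1·703 + 4·1247 = 6148, so x̄ = 6148/6 ≈ 1024.67.
Since 1024.7 is right of 746, the composition reads right-heavy.

right-heavy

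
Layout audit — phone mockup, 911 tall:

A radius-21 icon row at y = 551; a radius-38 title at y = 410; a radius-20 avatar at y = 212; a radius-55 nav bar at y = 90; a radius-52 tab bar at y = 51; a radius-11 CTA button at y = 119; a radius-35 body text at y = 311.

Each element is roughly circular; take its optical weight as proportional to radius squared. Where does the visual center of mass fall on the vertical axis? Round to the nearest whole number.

y ≈ 184

r² weights: icon row 21² = 441, title 38² = 1444, avatar 20² = 400, nav bar 55² = 3025, tab bar 52² = 2704, CTA button 11² = 121, body text 35² = 1225. Total = 9360.
y-moment: 441·551 + 1444·410 + 400·212 + 3025·90 + 2704·51 + 121·119 + 1225·311 = 1725359; centroid 1725359/9360 ≈ 184.33.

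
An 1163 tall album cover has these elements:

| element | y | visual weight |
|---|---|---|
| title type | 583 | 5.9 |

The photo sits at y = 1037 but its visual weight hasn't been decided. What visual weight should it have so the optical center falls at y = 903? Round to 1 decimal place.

w ≈ 14.1

The single fixed element contributes weight 5.9, moment 5.9·583 = 3439.7.
Balance at y = 903 requires (3439.7 + w·1037) / (5.9 + w) = 903.
So w = (903·5.9 − 3439.7)/(1037 − 903) = 1888.0/134 ≈ 14.09.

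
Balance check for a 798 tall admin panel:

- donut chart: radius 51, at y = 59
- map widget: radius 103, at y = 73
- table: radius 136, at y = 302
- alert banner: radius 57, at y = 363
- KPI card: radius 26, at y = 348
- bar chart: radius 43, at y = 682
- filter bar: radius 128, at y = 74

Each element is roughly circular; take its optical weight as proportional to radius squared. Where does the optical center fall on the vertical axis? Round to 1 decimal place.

r² weights: donut chart 51² = 2601, map widget 103² = 10609, table 136² = 18496, alert banner 57² = 3249, KPI card 26² = 676, bar chart 43² = 1849, filter bar 128² = 16384. Total = 53864.
Σw·y = 10401777; ȳ = 10401777/53864 ≈ 193.11.

y ≈ 193.1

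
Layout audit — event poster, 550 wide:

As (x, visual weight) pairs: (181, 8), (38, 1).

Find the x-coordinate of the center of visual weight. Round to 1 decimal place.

Σw = 8 + 1 = 9.
x-moment: 8·181 + 1·38 = 1486; centroid 1486/9 ≈ 165.11.

x ≈ 165.1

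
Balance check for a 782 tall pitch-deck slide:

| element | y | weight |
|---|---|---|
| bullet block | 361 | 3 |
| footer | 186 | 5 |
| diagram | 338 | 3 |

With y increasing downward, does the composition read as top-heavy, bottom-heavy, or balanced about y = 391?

Weights sum to 3 + 5 + 3 = 11.
y: (3·361 + 5·186 + 3·338) / 11 = 3027 / 11 ≈ 275.18
Since 275.2 is above (smaller y than) 391, the composition reads top-heavy.

top-heavy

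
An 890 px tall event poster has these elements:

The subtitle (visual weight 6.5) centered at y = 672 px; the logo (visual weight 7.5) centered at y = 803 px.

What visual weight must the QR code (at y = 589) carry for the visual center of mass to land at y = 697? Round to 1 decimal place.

w ≈ 5.9

Existing Σw = 14.0 (6.5 + 7.5); existing moment 6.5·672 + 7.5·803 = 10390.5.
Set Σw·y/Σw = 697: (10390.5 + 589w) = 697·(14.0 + w).
So w = (697·14.0 − 10390.5)/(589 − 697) = -632.5/-108 ≈ 5.86.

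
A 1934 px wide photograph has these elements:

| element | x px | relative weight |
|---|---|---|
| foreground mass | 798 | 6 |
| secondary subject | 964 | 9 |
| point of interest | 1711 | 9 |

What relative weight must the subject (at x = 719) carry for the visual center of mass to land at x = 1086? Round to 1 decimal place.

Known weights sum to 6 + 9 + 9 = 24; their moment is 6·798 + 9·964 + 9·1711 = 28863.
Balance at x = 1086 requires (28863 + w·719) / (24 + w) = 1086.
So w = (1086·24 − 28863)/(719 − 1086) = -2799/-367 ≈ 7.63.

w ≈ 7.6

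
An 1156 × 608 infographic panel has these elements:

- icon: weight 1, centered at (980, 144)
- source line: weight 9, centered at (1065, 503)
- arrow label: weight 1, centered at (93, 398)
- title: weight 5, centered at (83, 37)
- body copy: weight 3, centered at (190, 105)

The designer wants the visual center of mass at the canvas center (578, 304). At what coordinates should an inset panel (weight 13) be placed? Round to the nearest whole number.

With the inset panel, Σw becomes 1 + 9 + 1 + 5 + 3 + 13 = 32.
x: target moment 32×578 = 18496; current 1·980 + 9·1065 + 1·93 + 5·83 + 3·190 = 11643; the inset panel supplies 6853, so x = 6853/13 ≈ 527.15.
y: target moment 32×304 = 9728; current 1·144 + 9·503 + 1·398 + 5·37 + 3·105 = 5569; the inset panel supplies 4159, so y = 4159/13 ≈ 319.92.

(527, 320)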